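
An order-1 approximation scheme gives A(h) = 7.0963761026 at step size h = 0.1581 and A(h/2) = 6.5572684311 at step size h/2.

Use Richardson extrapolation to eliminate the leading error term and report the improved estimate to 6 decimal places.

6.018161

Order 1 gives 2^r = 2 and 2^r − 1 = 1.
2·6.5572684311 − 7.0963761026 = 6.0181607596
Extrapolated: 6.0181607596 / 1 = 6.0181607596
Correction |R − A(h/2)| = 5.391e-01; gap |A(h/2) − A(h)| = 5.391e-01.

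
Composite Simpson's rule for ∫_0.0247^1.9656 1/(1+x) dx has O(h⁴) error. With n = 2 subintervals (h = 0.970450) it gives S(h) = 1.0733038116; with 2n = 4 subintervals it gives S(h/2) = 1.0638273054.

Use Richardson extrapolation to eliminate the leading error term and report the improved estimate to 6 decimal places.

Order 4 gives 2^r = 16 and 2^r − 1 = 15.
Top: 16(1.0638273054) − (1.0733038116) = 15.9479330748
Divide by 2^4 − 1 = 15.
Result: 1.0631955383
Shift from A(h/2): −0.0006317671.

1.063196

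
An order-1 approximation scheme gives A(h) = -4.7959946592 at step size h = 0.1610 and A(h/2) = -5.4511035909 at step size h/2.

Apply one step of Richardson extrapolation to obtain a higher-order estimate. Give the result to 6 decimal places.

-6.106213

The method has order 1: 2^1 = 2.
Top: 2(-5.4511035909) − (-4.7959946592) = -6.1062125226
Divide by 2^1 − 1 = 1.
R = (-6.1062125226)/1 = -6.1062125226
Correction |R − A(h/2)| = 6.551e-01; gap |A(h/2) − A(h)| = 6.551e-01.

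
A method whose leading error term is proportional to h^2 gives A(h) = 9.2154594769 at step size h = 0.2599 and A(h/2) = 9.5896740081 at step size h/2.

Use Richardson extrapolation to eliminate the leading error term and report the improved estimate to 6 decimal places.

With r = 2 the leading error scales as h^2, so the weight is 2^2 = 4.
Difference of the inputs: 9.5896740081 − 9.2154594769 = 0.3742145312
Divide by 2^2 − 1 = 3: 0.3742145312/3 = 0.1247381771
R = 9.5896740081 + 0.1247381771 = 9.7144121852
Shift from A(h/2): +0.1247381771.

9.714412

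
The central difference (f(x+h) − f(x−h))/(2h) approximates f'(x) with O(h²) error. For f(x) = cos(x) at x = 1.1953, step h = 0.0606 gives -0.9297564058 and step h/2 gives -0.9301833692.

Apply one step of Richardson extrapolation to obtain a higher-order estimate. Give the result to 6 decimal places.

With r = 2 the leading error scales as h^2, so the weight is 2^2 = 4.
4*(-0.9301833692) = -3.7207334768; subtract (-0.9297564058) → -2.7909770710
Denominator 4 − 1 = 3.
(4*(-0.9301833692) − (-0.9297564058))/(4 − 1) = -0.9303256903
Correction |R − A(h/2)| = 1.423e-04; gap |A(h/2) − A(h)| = 4.270e-04.

-0.930326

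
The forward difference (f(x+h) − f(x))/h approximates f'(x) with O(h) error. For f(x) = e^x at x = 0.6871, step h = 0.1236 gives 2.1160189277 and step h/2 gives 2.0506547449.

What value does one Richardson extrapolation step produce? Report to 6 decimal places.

With r = 1 the leading error scales as h^1, so the weight is 2^1 = 2.
2^1×A(h/2) = 4.1013094898; minus A(h) gives 1.9852905621.
1.9852905621 ÷ 1 = 1.9852905621

1.985291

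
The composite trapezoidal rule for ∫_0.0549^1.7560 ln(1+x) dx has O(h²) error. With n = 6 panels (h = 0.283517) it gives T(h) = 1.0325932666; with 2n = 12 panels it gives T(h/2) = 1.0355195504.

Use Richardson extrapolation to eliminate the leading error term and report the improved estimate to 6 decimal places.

Method order is 2; weight 2^2 = 4.
Difference of the inputs: 1.0355195504 − 1.0325932666 = 0.0029262838
Divide by 2^2 − 1 = 3: 0.0029262838/3 = 0.0009754279
R = A(h/2) + (A(h/2) − A(h))/3 = 1.0355195504 + 0.0009754279 = 1.0364949783

1.036495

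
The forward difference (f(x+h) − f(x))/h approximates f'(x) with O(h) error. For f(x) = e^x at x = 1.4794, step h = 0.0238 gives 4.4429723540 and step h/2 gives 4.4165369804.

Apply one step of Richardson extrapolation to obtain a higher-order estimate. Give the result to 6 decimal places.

With r = 1 the leading error scales as h^1, so the weight is 2^1 = 2.
2^1×A(h/2) = 8.8330739608; minus A(h) gives 4.3901016068.
4.3901016068 ÷ 1 = 4.3901016068

4.390102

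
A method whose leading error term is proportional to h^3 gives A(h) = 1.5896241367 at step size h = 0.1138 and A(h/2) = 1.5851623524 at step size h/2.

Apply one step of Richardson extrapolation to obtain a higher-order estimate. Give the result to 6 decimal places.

Leading term ∝ h^3; use weight 8 = 2^3.
Top: 8(1.5851623524) − (1.5896241367) = 11.0916746825
R = 11.0916746825/7 = 1.5845249546
Gap between inputs: 4.462e-03; correction applied: −0.0006373978.

1.584525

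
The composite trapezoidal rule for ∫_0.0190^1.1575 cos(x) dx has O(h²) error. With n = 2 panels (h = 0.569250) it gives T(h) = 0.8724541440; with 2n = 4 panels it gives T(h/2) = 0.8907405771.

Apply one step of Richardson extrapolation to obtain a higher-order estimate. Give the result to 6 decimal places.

0.896836

Order 2 gives 2^r = 4 and 2^r − 1 = 3.
2^2*A(h/2) = 3.5629623084; minus A(h) gives 2.6905081644.
2.6905081644 ÷ 3 = 0.8968360548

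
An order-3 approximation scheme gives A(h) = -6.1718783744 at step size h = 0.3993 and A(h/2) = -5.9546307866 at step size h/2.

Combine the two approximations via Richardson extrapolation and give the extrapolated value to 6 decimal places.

-5.923595

Method order is 3; weight 2^3 = 8.
8×(-5.9546307866) − (-6.1718783744) = -41.4651679184
Denominator 8 − 1 = 7.
So the Richardson estimate is -5.9235954169.
Shift from A(h/2): +0.0310353697.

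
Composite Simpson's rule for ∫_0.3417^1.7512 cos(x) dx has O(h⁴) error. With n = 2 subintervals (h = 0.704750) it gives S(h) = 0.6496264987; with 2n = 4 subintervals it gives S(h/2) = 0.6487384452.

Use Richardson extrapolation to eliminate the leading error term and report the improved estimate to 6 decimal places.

0.648679

Method order is 4; weight 2^4 = 16.
Weighted: 10.3798151232 − 0.6496264987 = 9.7301886245
Divide by 2^4 − 1 = 15.
9.7301886245 ÷ 15 = 0.6486792416
Gap between inputs: 8.881e-04; correction applied: −0.0000592036.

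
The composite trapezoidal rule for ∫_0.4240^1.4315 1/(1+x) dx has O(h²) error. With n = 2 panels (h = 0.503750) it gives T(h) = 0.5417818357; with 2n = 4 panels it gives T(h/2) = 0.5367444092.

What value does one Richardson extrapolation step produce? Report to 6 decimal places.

The method has order 2: 2^2 = 4.
A(h/2) − A(h) = 0.5367444092 − 0.5417818357 = -0.0050374265
Divide by 2^2 − 1 = 3: (-0.0050374265)/3 = -0.0016791422
R = A(h/2) + (A(h/2) − A(h))/3 = 0.5367444092 − 0.0016791422 = 0.5350652670
Shift from A(h/2): −0.0016791422.

0.535065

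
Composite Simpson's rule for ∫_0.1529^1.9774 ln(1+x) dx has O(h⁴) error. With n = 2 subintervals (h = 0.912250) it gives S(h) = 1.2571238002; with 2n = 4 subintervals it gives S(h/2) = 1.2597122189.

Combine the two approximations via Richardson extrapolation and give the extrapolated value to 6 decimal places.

Order 4 gives 2^r = 16 and 2^r − 1 = 15.
16*1.2597122189 = 20.1553955024; 20.1553955024 − 1.2571238002 = 18.8982717022
Extrapolated: 18.8982717022 / 15 = 1.2598847801

1.259885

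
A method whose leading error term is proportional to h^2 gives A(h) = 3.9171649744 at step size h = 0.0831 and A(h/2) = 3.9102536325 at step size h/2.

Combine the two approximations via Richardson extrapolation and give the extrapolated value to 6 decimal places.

r = 2, so 2^r = 4.
4 × 3.9102536325 = 15.6410145300; 15.6410145300 − 3.9171649744 = 11.7238495556
Denominator 4 − 1 = 3.
(4 × 3.9102536325 − 3.9171649744)/(4 − 1) = 3.9079498519
Correction |R − A(h/2)| = 2.304e-03; gap |A(h/2) − A(h)| = 6.911e-03.

3.907950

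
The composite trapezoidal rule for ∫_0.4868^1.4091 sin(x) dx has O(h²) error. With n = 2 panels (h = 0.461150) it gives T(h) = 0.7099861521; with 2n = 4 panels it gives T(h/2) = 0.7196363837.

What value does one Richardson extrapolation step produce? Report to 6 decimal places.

Method order is 2; weight 2^2 = 4.
4×0.7196363837 = 2.8785455348; subtract 0.7099861521 → 2.1685593827
R = 2.1685593827/3 = 0.7228531276

0.722853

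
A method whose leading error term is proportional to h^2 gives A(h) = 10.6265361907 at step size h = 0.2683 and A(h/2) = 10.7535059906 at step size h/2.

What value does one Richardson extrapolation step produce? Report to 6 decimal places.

Method order is 2; weight 2^2 = 4.
4 × 10.7535059906 − 10.6265361907 = 32.3874877717
R = 32.3874877717/3 = 10.7958292572
Shift from A(h/2): +0.0423232666.

10.795829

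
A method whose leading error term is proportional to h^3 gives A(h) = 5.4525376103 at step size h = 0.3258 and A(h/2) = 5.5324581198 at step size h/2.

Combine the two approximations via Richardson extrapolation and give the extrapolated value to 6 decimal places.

r = 3, so 2^r = 8.
A(h/2) − A(h) = 5.5324581198 − 5.4525376103 = 0.0799205095
Divide by 2^3 − 1 = 7: 0.0799205095/7 = 0.0114172156
R = 5.5324581198 + 0.0114172156 = 5.5438753354

5.543875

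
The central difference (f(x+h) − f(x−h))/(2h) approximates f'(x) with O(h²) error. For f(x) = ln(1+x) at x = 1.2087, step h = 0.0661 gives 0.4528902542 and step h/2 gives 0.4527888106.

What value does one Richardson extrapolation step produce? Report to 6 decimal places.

0.452755

Order 2 gives 2^r = 4 and 2^r − 1 = 3.
Top: 4(0.4527888106) − (0.4528902542) = 1.3582649882
Divide by 2^2 − 1 = 3.
(4*0.4527888106 − 0.4528902542)/(4 − 1) = 0.4527549961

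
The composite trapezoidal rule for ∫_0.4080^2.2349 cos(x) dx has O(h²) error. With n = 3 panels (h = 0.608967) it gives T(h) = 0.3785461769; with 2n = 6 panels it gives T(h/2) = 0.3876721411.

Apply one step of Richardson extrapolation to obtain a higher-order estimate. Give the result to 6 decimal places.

0.390714

Method order is 2; weight 2^2 = 4.
4*0.3876721411 = 1.5506885644; subtract 0.3785461769 → 1.1721423875
R = 1.1721423875/3 = 0.3907141292
Gap between inputs: 9.126e-03; correction applied: +0.0030419881.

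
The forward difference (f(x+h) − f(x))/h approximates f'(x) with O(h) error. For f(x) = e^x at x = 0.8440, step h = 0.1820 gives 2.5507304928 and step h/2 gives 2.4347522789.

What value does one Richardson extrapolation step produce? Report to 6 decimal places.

2.318774

Leading term ∝ h^1; use weight 2 = 2^1.
Weighted: 4.8695045578 − 2.5507304928 = 2.3187740650
(2·2.4347522789 − 2.5507304928)/(2 − 1) = 2.3187740650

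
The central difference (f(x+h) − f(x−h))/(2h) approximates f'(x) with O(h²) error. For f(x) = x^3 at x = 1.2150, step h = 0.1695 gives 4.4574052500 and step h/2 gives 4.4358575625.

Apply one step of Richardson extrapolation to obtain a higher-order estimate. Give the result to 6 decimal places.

Leading term ∝ h^2; use weight 4 = 2^2.
Weighted: 17.7434302500 − 4.4574052500 = 13.2860250000
Divide by 2^2 − 1 = 3.
Result: 4.4286750000

4.428675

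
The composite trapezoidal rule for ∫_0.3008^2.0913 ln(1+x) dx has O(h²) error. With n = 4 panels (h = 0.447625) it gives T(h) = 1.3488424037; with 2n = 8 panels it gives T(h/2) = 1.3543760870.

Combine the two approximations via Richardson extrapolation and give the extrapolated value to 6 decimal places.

1.356221

With r = 2 the leading error scales as h^2, so the weight is 2^2 = 4.
4×1.3543760870 = 5.4175043480; subtract 1.3488424037 → 4.0686619443
Divide by 2^2 − 1 = 3.
So the Richardson estimate is 1.3562206481.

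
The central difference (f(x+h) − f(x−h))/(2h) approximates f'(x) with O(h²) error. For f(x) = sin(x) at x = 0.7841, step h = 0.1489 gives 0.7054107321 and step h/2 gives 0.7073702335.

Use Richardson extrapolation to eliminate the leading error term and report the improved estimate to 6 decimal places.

0.708023

Method order is 2; weight 2^2 = 4.
4 × 0.7073702335 = 2.8294809340; subtract 0.7054107321 → 2.1240702019
(4 × 0.7073702335 − 0.7054107321)/(4 − 1) = 0.7080234006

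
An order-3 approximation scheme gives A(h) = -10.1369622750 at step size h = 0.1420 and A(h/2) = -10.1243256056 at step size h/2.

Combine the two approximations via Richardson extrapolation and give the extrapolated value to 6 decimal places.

Leading term ∝ h^3; use weight 8 = 2^3.
8·(-10.1243256056) = -80.9946048448; subtract (-10.1369622750) → -70.8576425698
(-70.8576425698) ÷ 7 = -10.1225203671

-10.122520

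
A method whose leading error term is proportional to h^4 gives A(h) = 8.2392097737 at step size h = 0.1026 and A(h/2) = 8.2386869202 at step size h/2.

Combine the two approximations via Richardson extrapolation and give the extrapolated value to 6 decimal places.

Method order is 4; weight 2^4 = 16.
Numerator 16*A(h/2) − A(h) = 16*8.2386869202 − 8.2392097737 = 123.5797809495
123.5797809495 ÷ 15 = 8.2386520633
Correction |R − A(h/2)| = 3.486e-05; gap |A(h/2) − A(h)| = 5.229e-04.

8.238652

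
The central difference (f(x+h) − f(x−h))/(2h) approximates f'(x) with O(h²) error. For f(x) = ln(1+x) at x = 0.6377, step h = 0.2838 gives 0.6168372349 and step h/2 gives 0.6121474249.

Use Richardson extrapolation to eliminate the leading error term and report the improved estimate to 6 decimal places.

0.610584

The method has order 2: 2^2 = 4.
4·0.6121474249 = 2.4485896996; subtract 0.6168372349 → 1.8317524647
Divide by 2^2 − 1 = 3.
R = 1.8317524647/3 = 0.6105841549
Correction |R − A(h/2)| = 1.563e-03; gap |A(h/2) − A(h)| = 4.690e-03.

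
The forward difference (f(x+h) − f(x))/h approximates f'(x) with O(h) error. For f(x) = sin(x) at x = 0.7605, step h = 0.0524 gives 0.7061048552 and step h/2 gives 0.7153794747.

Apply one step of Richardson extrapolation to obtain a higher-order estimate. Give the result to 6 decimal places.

Error is O(h^1); halving h shrinks it by 2^1 = 2.
Top: 2(0.7153794747) − (0.7061048552) = 0.7246540942
R = 0.7246540942/1 = 0.7246540942
Gap between inputs: 9.275e-03; correction applied: +0.0092746195.

0.724654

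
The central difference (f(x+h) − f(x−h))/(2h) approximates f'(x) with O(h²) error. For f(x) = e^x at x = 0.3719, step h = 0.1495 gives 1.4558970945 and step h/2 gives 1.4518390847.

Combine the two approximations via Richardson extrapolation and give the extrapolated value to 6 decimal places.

r = 2, so 2^r = 4.
Weighted: 5.8073563388 − 1.4558970945 = 4.3514592443
4.3514592443 ÷ 3 = 1.4504864148

1.450486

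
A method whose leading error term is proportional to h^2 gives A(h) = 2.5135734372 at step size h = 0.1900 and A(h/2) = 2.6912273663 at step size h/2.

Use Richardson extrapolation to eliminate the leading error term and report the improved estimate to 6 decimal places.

2.750445

Order 2 gives 2^r = 4 and 2^r − 1 = 3.
4·2.6912273663 − 2.5135734372 = 8.2513360280
Divide by 2^2 − 1 = 3.
So the Richardson estimate is 2.7504453427.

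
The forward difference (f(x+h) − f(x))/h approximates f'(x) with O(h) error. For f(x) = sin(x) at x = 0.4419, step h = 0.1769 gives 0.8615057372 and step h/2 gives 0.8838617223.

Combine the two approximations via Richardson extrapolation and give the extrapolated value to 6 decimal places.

r = 1, so 2^r = 2.
A(h/2) − A(h) = 0.8838617223 − 0.8615057372 = 0.0223559851
Divide by 2^1 − 1 = 1: 0.0223559851/1 = 0.0223559851
R = A(h/2) + (A(h/2) − A(h))/1 = 0.8838617223 + 0.0223559851 = 0.9062177074

0.906218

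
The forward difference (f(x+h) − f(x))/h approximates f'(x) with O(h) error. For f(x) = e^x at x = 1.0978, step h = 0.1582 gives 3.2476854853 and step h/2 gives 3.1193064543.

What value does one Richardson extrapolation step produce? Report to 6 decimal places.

r = 1, so 2^r = 2.
2×3.1193064543 = 6.2386129086; subtract 3.2476854853 → 2.9909274233
Denominator 2 − 1 = 1.
Result: 2.9909274233

2.990927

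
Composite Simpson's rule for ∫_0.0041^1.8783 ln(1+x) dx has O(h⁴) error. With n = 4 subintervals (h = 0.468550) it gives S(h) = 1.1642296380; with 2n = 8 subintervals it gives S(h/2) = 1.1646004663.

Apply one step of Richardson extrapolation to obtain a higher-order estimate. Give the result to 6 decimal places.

r = 4, so 2^r = 16.
Weighted: 18.6336074608 − 1.1642296380 = 17.4693778228
Denominator 16 − 1 = 15.
So the Richardson estimate is 1.1646251882.

1.164625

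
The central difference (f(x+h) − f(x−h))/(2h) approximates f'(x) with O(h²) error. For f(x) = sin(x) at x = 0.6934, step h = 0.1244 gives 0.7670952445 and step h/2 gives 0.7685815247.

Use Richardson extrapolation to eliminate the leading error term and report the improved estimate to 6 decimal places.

Method order is 2; weight 2^2 = 4.
4*0.7685815247 − 0.7670952445 = 2.3072308543
Denominator 4 − 1 = 3.
2.3072308543 ÷ 3 = 0.7690769514

0.769077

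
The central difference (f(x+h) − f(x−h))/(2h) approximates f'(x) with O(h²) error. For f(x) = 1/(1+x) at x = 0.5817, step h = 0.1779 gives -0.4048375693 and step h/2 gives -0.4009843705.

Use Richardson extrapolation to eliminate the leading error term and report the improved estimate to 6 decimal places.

Leading term ∝ h^2; use weight 4 = 2^2.
Top: 4(-0.4009843705) − (-0.4048375693) = -1.1990999127
Divide by 2^2 − 1 = 3.
So the Richardson estimate is -0.3996999709.

-0.399700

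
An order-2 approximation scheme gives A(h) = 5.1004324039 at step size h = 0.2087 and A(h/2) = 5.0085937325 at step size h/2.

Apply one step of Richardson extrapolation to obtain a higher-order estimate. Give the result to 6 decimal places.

4.977981

Order 2 gives 2^r = 4 and 2^r − 1 = 3.
Numerator 4*A(h/2) − A(h) = 4*5.0085937325 − 5.1004324039 = 14.9339425261
(4*5.0085937325 − 5.1004324039)/(4 − 1) = 4.9779808420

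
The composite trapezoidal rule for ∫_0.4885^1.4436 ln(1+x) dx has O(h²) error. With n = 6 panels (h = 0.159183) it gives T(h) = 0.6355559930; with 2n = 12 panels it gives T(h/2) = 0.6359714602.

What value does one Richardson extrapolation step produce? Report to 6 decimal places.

Error is O(h^2); halving h shrinks it by 2^2 = 4.
Weighted: 2.5438858408 − 0.6355559930 = 1.9083298478
Divide by 2^2 − 1 = 3.
Extrapolated: 1.9083298478 / 3 = 0.6361099493
Correction |R − A(h/2)| = 1.385e-04; gap |A(h/2) − A(h)| = 4.155e-04.

0.636110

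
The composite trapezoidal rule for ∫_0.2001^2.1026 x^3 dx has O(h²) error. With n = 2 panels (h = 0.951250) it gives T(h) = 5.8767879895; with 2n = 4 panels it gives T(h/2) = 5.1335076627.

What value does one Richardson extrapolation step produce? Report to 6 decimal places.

4.885748

r = 2, so 2^r = 4.
A(h/2) − A(h) = 5.1335076627 − 5.8767879895 = -0.7432803268
Correction (A(h/2) − A(h))/(4 − 1) = (-0.7432803268)/3 = -0.2477601089
R = A(h/2) + (A(h/2) − A(h))/3 = 5.1335076627 − 0.2477601089 = 4.8857475538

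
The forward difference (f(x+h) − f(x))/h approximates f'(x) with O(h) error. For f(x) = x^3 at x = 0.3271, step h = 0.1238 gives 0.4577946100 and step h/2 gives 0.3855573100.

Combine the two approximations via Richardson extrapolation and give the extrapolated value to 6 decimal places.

0.313320

Order 1 gives 2^r = 2 and 2^r − 1 = 1.
A(h/2) − A(h) = 0.3855573100 − 0.4577946100 = -0.0722373000
Divide by 2^1 − 1 = 1: (-0.0722373000)/1 = -0.0722373000
R = 0.3855573100 − 0.0722373000 = 0.3133200100
Gap between inputs: 7.224e-02; correction applied: −0.0722373000.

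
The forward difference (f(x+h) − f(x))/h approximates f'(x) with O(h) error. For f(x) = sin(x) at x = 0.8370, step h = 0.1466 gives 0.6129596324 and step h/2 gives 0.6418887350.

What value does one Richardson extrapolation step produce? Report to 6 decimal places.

0.670818

Method order is 1; weight 2^1 = 2.
Top: 2(0.6418887350) − (0.6129596324) = 0.6708178376
R = 0.6708178376/1 = 0.6708178376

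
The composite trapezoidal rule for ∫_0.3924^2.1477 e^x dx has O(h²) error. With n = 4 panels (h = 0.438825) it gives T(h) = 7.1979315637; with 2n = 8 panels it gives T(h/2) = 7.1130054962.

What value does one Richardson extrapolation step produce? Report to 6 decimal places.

7.084697

The method has order 2: 2^2 = 4.
Top: 4(7.1130054962) − (7.1979315637) = 21.2540904211
21.2540904211 ÷ 3 = 7.0846968070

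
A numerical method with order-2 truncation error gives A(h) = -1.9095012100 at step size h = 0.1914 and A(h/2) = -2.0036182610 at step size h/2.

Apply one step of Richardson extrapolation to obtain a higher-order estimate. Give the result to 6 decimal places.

The method has order 2: 2^2 = 4.
4×(-2.0036182610) = -8.0144730440; (-8.0144730440) − (-1.9095012100) = -6.1049718340
(-6.1049718340) ÷ 3 = -2.0349906113
Correction |R − A(h/2)| = 3.137e-02; gap |A(h/2) − A(h)| = 9.412e-02.

-2.034991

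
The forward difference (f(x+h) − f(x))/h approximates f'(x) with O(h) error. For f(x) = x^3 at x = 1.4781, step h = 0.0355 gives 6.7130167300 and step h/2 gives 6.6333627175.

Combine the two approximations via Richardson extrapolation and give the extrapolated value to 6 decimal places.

6.553709

The method has order 1: 2^1 = 2.
Numerator 2×A(h/2) − A(h) = 2×6.6333627175 − 6.7130167300 = 6.5537087050
6.5537087050 ÷ 1 = 6.5537087050
Gap between inputs: 7.965e-02; correction applied: −0.0796540125.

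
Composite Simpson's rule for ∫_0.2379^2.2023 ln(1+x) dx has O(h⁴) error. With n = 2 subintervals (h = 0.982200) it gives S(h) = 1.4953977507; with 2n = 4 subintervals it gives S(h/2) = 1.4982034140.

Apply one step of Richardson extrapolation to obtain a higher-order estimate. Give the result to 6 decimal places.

r = 4, so 2^r = 16.
2^4·A(h/2) = 23.9712546240; minus A(h) gives 22.4758568733.
Denominator 16 − 1 = 15.
Extrapolated: 22.4758568733 / 15 = 1.4983904582

1.498390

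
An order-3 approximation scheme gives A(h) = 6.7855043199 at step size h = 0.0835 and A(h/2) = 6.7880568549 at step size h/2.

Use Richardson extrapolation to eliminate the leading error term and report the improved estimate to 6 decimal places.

6.788422

The method has order 3: 2^3 = 8.
Numerator 8*A(h/2) − A(h) = 8*6.7880568549 − 6.7855043199 = 47.5189505193
47.5189505193 ÷ 7 = 6.7884215028
Gap between inputs: 2.553e-03; correction applied: +0.0003646479.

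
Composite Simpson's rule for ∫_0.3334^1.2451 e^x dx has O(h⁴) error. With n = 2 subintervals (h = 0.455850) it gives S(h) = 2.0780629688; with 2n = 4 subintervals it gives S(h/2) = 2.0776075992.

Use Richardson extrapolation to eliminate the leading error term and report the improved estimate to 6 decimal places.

Method order is 4; weight 2^4 = 16.
Numerator 16·A(h/2) − A(h) = 16·2.0776075992 − 2.0780629688 = 31.1636586184
Extrapolated: 31.1636586184 / 15 = 2.0775772412
Shift from A(h/2): −0.0000303580.

2.077577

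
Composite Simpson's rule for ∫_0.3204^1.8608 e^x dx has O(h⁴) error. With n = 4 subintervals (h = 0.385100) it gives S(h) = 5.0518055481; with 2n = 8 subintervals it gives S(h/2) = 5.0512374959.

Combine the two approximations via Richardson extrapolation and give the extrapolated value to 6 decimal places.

5.051200

Error is O(h^4); halving h shrinks it by 2^4 = 16.
16·5.0512374959 = 80.8197999344; subtract 5.0518055481 → 75.7679943863
R = 75.7679943863/15 = 5.0511996258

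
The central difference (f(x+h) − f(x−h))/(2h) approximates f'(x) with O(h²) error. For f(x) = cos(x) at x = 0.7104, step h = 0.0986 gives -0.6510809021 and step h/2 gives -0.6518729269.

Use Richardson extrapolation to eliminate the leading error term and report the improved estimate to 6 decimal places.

-0.652137

Leading term ∝ h^2; use weight 4 = 2^2.
2^2 × A(h/2) = -2.6074917076; minus A(h) gives -1.9564108055.
Denominator 4 − 1 = 3.
R = (-1.9564108055)/3 = -0.6521369352
Correction |R − A(h/2)| = 2.640e-04; gap |A(h/2) − A(h)| = 7.920e-04.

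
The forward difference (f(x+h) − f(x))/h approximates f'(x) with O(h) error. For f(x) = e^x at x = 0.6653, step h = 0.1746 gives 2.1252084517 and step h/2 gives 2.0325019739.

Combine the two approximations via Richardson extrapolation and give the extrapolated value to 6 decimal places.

Method order is 1; weight 2^1 = 2.
Weighted: 4.0650039478 − 2.1252084517 = 1.9397954961
Extrapolated: 1.9397954961 / 1 = 1.9397954961

1.939795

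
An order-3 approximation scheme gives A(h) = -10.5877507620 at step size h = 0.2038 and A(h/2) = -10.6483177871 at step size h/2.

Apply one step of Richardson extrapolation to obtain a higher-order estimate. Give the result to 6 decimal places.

r = 3, so 2^r = 8.
8×(-10.6483177871) − (-10.5877507620) = -74.5987915348
Divide by 2^3 − 1 = 7.
Result: -10.6569702193
Correction |R − A(h/2)| = 8.652e-03; gap |A(h/2) − A(h)| = 6.057e-02.

-10.656970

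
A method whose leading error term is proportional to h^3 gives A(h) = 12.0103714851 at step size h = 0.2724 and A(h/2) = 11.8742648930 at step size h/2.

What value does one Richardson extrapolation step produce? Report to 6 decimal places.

11.854821

With r = 3 the leading error scales as h^3, so the weight is 2^3 = 8.
8 × 11.8742648930 − 12.0103714851 = 82.9837476589
Extrapolated: 82.9837476589 / 7 = 11.8548210941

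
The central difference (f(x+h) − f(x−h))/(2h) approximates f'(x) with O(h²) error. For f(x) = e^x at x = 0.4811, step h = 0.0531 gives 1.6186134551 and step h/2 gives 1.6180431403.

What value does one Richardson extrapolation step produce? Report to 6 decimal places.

Error is O(h^2); halving h shrinks it by 2^2 = 4.
Difference of the inputs: 1.6180431403 − 1.6186134551 = -0.0005703148
Divide by 2^2 − 1 = 3: (-0.0005703148)/3 = -0.0001901049
R = A(h/2) + (A(h/2) − A(h))/3 = 1.6180431403 − 0.0001901049 = 1.6178530354
Shift from A(h/2): −0.0001901049.

1.617853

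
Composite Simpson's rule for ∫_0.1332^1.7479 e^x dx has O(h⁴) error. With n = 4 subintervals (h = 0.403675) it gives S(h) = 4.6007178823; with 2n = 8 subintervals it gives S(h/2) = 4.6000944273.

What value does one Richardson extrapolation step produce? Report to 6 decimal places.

Error is O(h^4); halving h shrinks it by 2^4 = 16.
Numerator 16·A(h/2) − A(h) = 16·4.6000944273 − 4.6007178823 = 69.0007929545
Divide by 2^4 − 1 = 15.
69.0007929545 ÷ 15 = 4.6000528636
Shift from A(h/2): −0.0000415637.

4.600053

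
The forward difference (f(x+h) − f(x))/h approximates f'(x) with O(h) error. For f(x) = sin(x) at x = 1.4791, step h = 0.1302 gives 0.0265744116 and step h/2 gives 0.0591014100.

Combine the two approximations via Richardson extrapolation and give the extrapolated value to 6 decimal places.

0.091628

r = 1, so 2^r = 2.
Weighted: 0.1182028200 − 0.0265744116 = 0.0916284084
Divide by 2^1 − 1 = 1.
So the Richardson estimate is 0.0916284084.
Gap between inputs: 3.253e-02; correction applied: +0.0325269984.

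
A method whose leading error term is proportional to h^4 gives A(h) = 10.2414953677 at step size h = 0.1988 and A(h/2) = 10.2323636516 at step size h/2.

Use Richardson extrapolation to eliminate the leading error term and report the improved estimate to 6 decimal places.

With r = 4 the leading error scales as h^4, so the weight is 2^4 = 16.
Weighted: 163.7178184256 − 10.2414953677 = 153.4763230579
Denominator 16 − 1 = 15.
Extrapolated: 153.4763230579 / 15 = 10.2317548705

10.231755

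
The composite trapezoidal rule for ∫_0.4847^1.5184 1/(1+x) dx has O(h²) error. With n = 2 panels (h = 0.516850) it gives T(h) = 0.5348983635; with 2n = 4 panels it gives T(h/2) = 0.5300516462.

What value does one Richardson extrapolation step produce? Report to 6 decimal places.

0.528436

Order 2 gives 2^r = 4 and 2^r − 1 = 3.
Numerator 4*A(h/2) − A(h) = 4*0.5300516462 − 0.5348983635 = 1.5853082213
Divide by 2^2 − 1 = 3.
Extrapolated: 1.5853082213 / 3 = 0.5284360738
Correction |R − A(h/2)| = 1.616e-03; gap |A(h/2) − A(h)| = 4.847e-03.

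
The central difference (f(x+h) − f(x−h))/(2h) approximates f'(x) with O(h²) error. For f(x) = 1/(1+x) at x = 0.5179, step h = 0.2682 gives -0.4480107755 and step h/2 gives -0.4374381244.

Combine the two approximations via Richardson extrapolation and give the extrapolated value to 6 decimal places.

-0.433914

Method order is 2; weight 2^2 = 4.
Top: 4(-0.4374381244) − (-0.4480107755) = -1.3017417221
Denominator 4 − 1 = 3.
(-1.3017417221) ÷ 3 = -0.4339139074
Gap between inputs: 1.057e-02; correction applied: +0.0035242170.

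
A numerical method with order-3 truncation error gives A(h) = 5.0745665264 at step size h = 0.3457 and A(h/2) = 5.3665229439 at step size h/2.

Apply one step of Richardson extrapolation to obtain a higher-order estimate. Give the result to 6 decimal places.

5.408231

With r = 3 the leading error scales as h^3, so the weight is 2^3 = 8.
2^3×A(h/2) = 42.9321835512; minus A(h) gives 37.8576170248.
Extrapolated: 37.8576170248 / 7 = 5.4082310035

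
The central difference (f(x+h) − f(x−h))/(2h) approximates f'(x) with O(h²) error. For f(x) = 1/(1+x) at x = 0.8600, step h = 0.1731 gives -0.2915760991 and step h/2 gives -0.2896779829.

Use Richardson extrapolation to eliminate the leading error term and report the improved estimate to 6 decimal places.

r = 2: numerator weight 4, denominator 3.
2^2 × A(h/2) = -1.1587119316; minus A(h) gives -0.8671358325.
Divide by 2^2 − 1 = 3.
Result: -0.2890452775
Correction |R − A(h/2)| = 6.327e-04; gap |A(h/2) − A(h)| = 1.898e-03.

-0.289045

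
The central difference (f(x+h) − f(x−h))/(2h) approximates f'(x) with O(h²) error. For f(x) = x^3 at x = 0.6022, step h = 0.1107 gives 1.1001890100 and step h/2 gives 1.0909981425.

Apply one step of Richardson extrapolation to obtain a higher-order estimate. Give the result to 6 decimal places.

Order 2 gives 2^r = 4 and 2^r − 1 = 3.
4 × 1.0909981425 = 4.3639925700; subtract 1.1001890100 → 3.2638035600
(4 × 1.0909981425 − 1.1001890100)/(4 − 1) = 1.0879345200
Correction |R − A(h/2)| = 3.064e-03; gap |A(h/2) − A(h)| = 9.191e-03.

1.087935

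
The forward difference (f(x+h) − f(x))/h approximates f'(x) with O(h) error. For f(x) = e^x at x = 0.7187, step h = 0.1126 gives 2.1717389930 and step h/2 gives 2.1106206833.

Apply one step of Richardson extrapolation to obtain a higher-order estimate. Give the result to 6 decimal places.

2.049502

Error is O(h^1); halving h shrinks it by 2^1 = 2.
2·2.1106206833 − 2.1717389930 = 2.0495023736
Divide by 2^1 − 1 = 1.
So the Richardson estimate is 2.0495023736.
Shift from A(h/2): −0.0611183097.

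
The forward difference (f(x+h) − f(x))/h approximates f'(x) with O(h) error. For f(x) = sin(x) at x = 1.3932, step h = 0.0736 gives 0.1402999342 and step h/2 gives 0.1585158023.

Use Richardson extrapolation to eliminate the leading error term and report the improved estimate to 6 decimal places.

r = 1: numerator weight 2, denominator 1.
Numerator 2·A(h/2) − A(h) = 2·0.1585158023 − 0.1402999342 = 0.1767316704
Denominator 2 − 1 = 1.
Result: 0.1767316704
Shift from A(h/2): +0.0182158681.

0.176732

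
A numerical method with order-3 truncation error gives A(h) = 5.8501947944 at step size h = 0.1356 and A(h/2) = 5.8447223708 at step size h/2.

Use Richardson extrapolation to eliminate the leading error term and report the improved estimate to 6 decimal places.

5.843941

Leading term ∝ h^3; use weight 8 = 2^3.
2^3 × A(h/2) = 46.7577789664; minus A(h) gives 40.9075841720.
Divide by 2^3 − 1 = 7.
Extrapolated: 40.9075841720 / 7 = 5.8439405960
Shift from A(h/2): −0.0007817748.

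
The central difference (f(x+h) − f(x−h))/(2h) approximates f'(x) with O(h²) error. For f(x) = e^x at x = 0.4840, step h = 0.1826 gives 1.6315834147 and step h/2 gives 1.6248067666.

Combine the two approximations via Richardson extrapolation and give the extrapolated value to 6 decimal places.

1.622548

With r = 2 the leading error scales as h^2, so the weight is 2^2 = 4.
Numerator 4*A(h/2) − A(h) = 4*1.6248067666 − 1.6315834147 = 4.8676436517
Denominator 4 − 1 = 3.
4.8676436517 ÷ 3 = 1.6225478839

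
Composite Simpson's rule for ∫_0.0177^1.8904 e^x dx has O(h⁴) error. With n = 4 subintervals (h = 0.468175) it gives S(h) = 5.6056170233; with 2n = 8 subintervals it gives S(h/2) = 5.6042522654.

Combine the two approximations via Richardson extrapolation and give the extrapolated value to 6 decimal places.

5.604161

Order 4 gives 2^r = 16 and 2^r − 1 = 15.
2^4 × A(h/2) = 89.6680362464; minus A(h) gives 84.0624192231.
Extrapolated: 84.0624192231 / 15 = 5.6041612815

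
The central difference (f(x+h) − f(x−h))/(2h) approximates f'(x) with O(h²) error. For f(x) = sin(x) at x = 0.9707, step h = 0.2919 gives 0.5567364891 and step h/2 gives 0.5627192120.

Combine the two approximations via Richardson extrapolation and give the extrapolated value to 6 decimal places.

0.564713

r = 2: numerator weight 4, denominator 3.
4 × 0.5627192120 = 2.2508768480; subtract 0.5567364891 → 1.6941403589
Extrapolated: 1.6941403589 / 3 = 0.5647134530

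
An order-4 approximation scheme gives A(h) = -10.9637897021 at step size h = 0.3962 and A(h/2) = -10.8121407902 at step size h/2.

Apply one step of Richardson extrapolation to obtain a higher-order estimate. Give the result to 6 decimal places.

Leading term ∝ h^4; use weight 16 = 2^4.
2^4×A(h/2) = -172.9942526432; minus A(h) gives -162.0304629411.
Denominator 16 − 1 = 15.
So the Richardson estimate is -10.8020308627.

-10.802031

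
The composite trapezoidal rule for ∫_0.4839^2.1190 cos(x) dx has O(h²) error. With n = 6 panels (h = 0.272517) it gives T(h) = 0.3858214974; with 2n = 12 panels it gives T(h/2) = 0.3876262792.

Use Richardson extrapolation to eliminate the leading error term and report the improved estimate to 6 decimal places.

0.388228

Error is O(h^2); halving h shrinks it by 2^2 = 4.
4 × 0.3876262792 − 0.3858214974 = 1.1646836194
1.1646836194 ÷ 3 = 0.3882278731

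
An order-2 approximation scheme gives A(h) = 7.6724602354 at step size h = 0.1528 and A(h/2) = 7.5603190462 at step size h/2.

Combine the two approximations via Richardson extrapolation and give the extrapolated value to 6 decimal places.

7.522939

Order 2 gives 2^r = 4 and 2^r − 1 = 3.
Numerator 4*A(h/2) − A(h) = 4*7.5603190462 − 7.6724602354 = 22.5688159494
Divide by 2^2 − 1 = 3.
22.5688159494 ÷ 3 = 7.5229386498
Gap between inputs: 1.121e-01; correction applied: −0.0373803964.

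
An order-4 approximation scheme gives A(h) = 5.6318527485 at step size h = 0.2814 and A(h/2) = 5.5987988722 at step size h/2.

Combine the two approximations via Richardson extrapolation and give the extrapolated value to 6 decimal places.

5.596595

Error is O(h^4); halving h shrinks it by 2^4 = 16.
2^4*A(h/2) = 89.5807819552; minus A(h) gives 83.9489292067.
Extrapolated: 83.9489292067 / 15 = 5.5965952804
Gap between inputs: 3.305e-02; correction applied: −0.0022035918.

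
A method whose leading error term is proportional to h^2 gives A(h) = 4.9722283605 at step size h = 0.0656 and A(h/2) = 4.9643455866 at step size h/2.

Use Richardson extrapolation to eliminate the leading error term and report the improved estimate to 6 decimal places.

4.961718

r = 2, so 2^r = 4.
4·4.9643455866 = 19.8573823464; subtract 4.9722283605 → 14.8851539859
Extrapolated: 14.8851539859 / 3 = 4.9617179953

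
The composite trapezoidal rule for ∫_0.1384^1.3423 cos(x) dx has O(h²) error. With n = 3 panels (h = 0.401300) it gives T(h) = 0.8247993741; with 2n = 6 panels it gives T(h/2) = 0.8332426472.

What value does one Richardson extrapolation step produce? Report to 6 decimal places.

Order 2 gives 2^r = 4 and 2^r − 1 = 3.
4*0.8332426472 = 3.3329705888; 3.3329705888 − 0.8247993741 = 2.5081712147
(4*0.8332426472 − 0.8247993741)/(4 − 1) = 0.8360570716

0.836057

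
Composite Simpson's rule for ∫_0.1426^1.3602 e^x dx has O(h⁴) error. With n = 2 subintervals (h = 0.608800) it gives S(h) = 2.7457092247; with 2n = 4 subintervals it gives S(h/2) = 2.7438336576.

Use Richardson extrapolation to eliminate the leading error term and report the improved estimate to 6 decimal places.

2.743709

r = 4, so 2^r = 16.
Top: 16(2.7438336576) − (2.7457092247) = 41.1556292969
Denominator 16 − 1 = 15.
Extrapolated: 41.1556292969 / 15 = 2.7437086198
Shift from A(h/2): −0.0001250378.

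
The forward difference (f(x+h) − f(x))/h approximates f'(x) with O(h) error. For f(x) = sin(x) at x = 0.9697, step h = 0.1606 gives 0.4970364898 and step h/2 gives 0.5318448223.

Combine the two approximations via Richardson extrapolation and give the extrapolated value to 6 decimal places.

Order 1 gives 2^r = 2 and 2^r − 1 = 1.
Top: 2(0.5318448223) − (0.4970364898) = 0.5666531548
Denominator 2 − 1 = 1.
Result: 0.5666531548
Shift from A(h/2): +0.0348083325.

0.566653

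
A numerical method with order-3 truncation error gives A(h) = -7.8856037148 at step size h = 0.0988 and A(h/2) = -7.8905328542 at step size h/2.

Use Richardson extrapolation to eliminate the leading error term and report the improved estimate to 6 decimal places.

The method has order 3: 2^3 = 8.
Top: 8(-7.8905328542) − (-7.8856037148) = -55.2386591188
Extrapolated: (-55.2386591188) / 7 = -7.8912370170
Correction |R − A(h/2)| = 7.042e-04; gap |A(h/2) − A(h)| = 4.929e-03.

-7.891237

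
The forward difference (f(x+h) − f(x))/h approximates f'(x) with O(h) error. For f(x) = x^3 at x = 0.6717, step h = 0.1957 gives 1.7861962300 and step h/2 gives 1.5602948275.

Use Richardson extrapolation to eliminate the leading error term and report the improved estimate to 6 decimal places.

r = 1, so 2^r = 2.
2 × 1.5602948275 − 1.7861962300 = 1.3343934250
Denominator 2 − 1 = 1.
R = 1.3343934250/1 = 1.3343934250

1.334393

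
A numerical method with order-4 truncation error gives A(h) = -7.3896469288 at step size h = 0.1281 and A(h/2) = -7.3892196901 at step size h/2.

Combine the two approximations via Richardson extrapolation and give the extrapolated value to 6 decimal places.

-7.389191

Error is O(h^4); halving h shrinks it by 2^4 = 16.
2^4 × A(h/2) = -118.2275150416; minus A(h) gives -110.8378681128.
Divide by 2^4 − 1 = 15.
Result: -7.3891912075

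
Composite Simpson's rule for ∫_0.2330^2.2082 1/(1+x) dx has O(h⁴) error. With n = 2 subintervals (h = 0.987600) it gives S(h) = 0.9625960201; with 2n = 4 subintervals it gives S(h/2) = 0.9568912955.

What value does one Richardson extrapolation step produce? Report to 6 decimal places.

0.956511

r = 4: numerator weight 16, denominator 15.
16×0.9568912955 − 0.9625960201 = 14.3476647079
Extrapolated: 14.3476647079 / 15 = 0.9565109805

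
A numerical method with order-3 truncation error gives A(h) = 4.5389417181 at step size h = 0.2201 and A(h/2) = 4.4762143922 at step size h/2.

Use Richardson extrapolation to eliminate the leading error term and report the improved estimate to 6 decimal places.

r = 3: numerator weight 8, denominator 7.
8·4.4762143922 = 35.8097151376; 35.8097151376 − 4.5389417181 = 31.2707734195
Extrapolated: 31.2707734195 / 7 = 4.4672533456

4.467253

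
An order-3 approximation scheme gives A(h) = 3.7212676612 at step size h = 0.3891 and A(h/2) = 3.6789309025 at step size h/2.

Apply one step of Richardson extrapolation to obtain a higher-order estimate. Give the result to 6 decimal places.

The method has order 3: 2^3 = 8.
Difference of the inputs: 3.6789309025 − 3.7212676612 = -0.0423367587
Divide by 2^3 − 1 = 7: (-0.0423367587)/7 = -0.0060481084
R = A(h/2) + (A(h/2) − A(h))/7 = 3.6789309025 − 0.0060481084 = 3.6728827941
Shift from A(h/2): −0.0060481084.

3.672883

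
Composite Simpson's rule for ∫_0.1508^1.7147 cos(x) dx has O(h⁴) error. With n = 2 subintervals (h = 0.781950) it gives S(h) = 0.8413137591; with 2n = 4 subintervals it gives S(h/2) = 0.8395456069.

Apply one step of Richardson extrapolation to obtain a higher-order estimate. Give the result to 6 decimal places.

0.839428

With r = 4 the leading error scales as h^4, so the weight is 2^4 = 16.
16·0.8395456069 = 13.4327297104; 13.4327297104 − 0.8413137591 = 12.5914159513
R = 12.5914159513/15 = 0.8394277301
Gap between inputs: 1.768e-03; correction applied: −0.0001178768.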